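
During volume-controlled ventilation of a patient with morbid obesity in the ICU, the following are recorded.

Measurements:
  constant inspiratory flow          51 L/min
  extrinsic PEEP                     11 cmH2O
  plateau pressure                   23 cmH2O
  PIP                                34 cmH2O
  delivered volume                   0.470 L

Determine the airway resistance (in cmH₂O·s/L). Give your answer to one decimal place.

Flow: 51 L/min ÷ 60 = 0.85 L/s.
Raw = (PIP − Pplat) / flow = (34 − 23) / 0.85 = 11.0 / 0.85 = 12.941 cmH2O·s/L.

12.9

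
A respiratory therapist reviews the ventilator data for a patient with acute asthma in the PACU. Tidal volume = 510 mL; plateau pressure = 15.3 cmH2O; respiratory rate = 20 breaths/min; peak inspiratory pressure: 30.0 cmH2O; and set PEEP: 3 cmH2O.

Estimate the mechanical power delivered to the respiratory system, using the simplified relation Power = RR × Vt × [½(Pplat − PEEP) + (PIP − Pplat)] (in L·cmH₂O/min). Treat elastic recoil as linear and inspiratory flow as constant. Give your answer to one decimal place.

Per-breath work = Vt × [½(Pplat−PEEP) + (PIP−Pplat)] = 0.510 × [0.5×12.3 + 14.7] = 0.510 × 20.85 = 10.634 L·cmH2O.
Power = 20 × 10.634 = 212.68 L·cmH2O/min.

212.7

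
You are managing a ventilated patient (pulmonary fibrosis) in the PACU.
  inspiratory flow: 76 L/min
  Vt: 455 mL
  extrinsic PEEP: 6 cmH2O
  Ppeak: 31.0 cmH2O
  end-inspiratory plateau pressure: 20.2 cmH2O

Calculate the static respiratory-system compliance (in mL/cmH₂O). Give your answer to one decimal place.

32.0

Cstat = Vt / (Pplat − PEEP) = 455 / (20.2 − 6) = 455 / 14.2 = 32.042 mL/cmH2O.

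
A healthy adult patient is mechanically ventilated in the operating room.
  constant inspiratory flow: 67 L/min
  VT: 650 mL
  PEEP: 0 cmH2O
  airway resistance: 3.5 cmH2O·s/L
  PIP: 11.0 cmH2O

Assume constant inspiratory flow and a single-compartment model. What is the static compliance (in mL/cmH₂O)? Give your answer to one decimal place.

91.7

Flow: 67 L/min ÷ 60 = 1.1167 L/s.
Equation of motion (constant flow): PIP = Vt/C + R·V̇ + PEEP.
Vt/C = PIP − R·V̇ − PEEP = 11.0 − 3.5×1.1167 − 0 = 11.0 − 3.908 − 0 = 7.092 cmH2O.
C = Vt / 7.092 = 650 / 7.092 = 91.653 mL/cmH2O.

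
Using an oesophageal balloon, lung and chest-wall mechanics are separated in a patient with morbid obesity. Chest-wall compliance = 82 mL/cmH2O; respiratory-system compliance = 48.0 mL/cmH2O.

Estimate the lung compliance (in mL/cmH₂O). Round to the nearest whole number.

116

1/CL = 1/Crs − 1/Ccw.
1/CL = 1/48.0 − 1/82 = 0.008638.
CL = 115.77 mL/cmH2O.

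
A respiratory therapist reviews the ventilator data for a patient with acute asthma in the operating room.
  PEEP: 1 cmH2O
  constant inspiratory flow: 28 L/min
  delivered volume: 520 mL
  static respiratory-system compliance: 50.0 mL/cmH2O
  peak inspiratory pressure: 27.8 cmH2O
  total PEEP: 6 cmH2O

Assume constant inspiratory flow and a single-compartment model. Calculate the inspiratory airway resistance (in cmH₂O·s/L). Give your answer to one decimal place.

24.4

Flow: 28 L/min ÷ 60 = 0.4667 L/s.
Total PEEP = 6 cmH2O (set 1 + intrinsic 5); this is the baseline alveolar pressure.
Equation of motion (constant flow): PIP = Vt/C + R·V̇ + PEEP.
R·V̇ = PIP − Vt/C − PEEP = 27.8 − 520/50.0 − 6 = 27.8 − 10.4 − 6 = 11.4 cmH2O.
R = 11.4 / 0.4667 = 24.427 cmH2O·s/L.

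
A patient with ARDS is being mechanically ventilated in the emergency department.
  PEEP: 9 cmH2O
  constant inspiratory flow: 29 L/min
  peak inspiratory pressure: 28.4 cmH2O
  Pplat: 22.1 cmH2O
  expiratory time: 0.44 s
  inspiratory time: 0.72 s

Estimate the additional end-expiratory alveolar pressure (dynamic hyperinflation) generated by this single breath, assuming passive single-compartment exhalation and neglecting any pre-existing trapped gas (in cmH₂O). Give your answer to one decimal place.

3.7

Flow: 29 L/min ÷ 60 = 0.4833 L/s.
Vt = flow × Ti = 0.4833 L/s × 0.72 s × 1000 mL/L = 347.98 mL.
R = (PIP − Pplat)/V̇ = (28.4 − 22.1) / 0.4833 = 6.3/0.4833 = 13.035 cmH2O·s/L.
C = Vt/(Pplat − PEEP) = 347.98 / (22.1 − 9) = 347.98/13.1 = 26.563 mL/cmH2O.
τ = R × C = 13.035 × 0.02656 L/cmH2O = 0.3462 s.
Fraction remaining = e^(−Te/τ) = e^(−0.44/0.3462) = 0.2806; trapped volume = 347.98 × 0.2806 = 97.643 mL.
Additional alveolar pressure from trapping ≈ V_trapped / C = 97.643 / 26.563 = 3.676 cmH2O.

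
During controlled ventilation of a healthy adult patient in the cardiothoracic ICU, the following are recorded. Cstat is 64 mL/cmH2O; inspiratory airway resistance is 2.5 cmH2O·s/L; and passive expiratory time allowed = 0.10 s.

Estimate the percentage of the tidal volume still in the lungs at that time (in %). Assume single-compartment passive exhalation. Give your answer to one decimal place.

τ = R × C = 2.5 × 64 mL/cmH2O = 2.5 × 0.064 L/cmH2O = 0.16 s.
Passive exhalation: V(t)/V₀ = e^(−t/τ) = e^(−0.10/0.16) = 0.5353.
Fraction remaining = 0.5353 → 53.53%.

53.5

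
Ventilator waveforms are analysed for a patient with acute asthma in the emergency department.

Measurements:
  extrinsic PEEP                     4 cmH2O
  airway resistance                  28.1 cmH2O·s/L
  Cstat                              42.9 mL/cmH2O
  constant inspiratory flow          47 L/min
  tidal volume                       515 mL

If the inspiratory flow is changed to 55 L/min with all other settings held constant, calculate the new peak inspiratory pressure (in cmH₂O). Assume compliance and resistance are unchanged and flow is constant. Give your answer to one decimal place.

41.8

Flow: 47 L/min ÷ 60 = 0.7833 L/s.
New flow: 55 L/min ÷ 60 = 0.9167 L/s.
PIP = Vt/C + R·V̇ + PEEP (constant-flow equation of motion).
Only the resistive term changes: ΔPIP = R × ΔV̇ = 28.1 × (0.9167 − 0.7833) = 28.1 × 0.1334 = 3.749 cmH2O.
Original PIP = 515/42.9 + 28.1×0.7833 + 4 = 38.015 cmH2O; new PIP = 38.015 + (3.749) = 41.764 cmH2O.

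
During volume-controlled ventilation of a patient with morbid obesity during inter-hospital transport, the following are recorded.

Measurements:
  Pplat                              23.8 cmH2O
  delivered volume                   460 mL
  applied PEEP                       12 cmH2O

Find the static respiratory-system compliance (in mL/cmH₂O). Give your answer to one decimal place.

Cstat = Vt / (Pplat − PEEP) = 460 / (23.8 − 12) = 460 / 11.8 = 38.983 mL/cmH2O.

39.0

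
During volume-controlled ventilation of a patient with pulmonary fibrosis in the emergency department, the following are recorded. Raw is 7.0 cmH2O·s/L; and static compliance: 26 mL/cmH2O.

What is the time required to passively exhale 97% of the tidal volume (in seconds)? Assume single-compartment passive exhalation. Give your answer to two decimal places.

0.64

τ = R × C = 7.0 × 26 mL/cmH2O = 7.0 × 0.026 L/cmH2O = 0.182 s.
Exhaled fraction f = 1 − e^(−t/τ) → t = −τ·ln(1 − f) = −0.182·ln(0.03) = 0.6382 s.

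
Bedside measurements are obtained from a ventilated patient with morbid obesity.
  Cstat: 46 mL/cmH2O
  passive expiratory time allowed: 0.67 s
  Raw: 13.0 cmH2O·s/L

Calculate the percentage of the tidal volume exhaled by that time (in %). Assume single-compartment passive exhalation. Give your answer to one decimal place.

τ = R × C = 13.0 × 46 mL/cmH2O = 13.0 × 0.046 L/cmH2O = 0.598 s.
Passive exhalation: V(t)/V₀ = e^(−t/τ) = e^(−0.67/0.598) = 0.3261.
Fraction exhaled = 1 − 0.3261 = 0.6739 → 67.39%.

67.4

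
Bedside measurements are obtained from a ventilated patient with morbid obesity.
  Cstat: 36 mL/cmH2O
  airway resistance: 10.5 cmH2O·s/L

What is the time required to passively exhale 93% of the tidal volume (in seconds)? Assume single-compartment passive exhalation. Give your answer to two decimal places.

τ = R × C = 10.5 × 36 mL/cmH2O = 10.5 × 0.036 L/cmH2O = 0.378 s.
Exhaled fraction f = 1 − e^(−t/τ) → t = −τ·ln(1 − f) = −0.378·ln(0.07) = 1.005 s.

1.01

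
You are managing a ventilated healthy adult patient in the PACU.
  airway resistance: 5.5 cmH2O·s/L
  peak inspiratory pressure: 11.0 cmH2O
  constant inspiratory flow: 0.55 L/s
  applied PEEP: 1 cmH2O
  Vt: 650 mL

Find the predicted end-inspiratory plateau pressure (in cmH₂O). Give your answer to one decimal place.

8.0

Pplat = PIP − Raw × flow = 11.0 − 5.5 × 0.55 = 11.0 − 3.025 = 7.975 cmH2O.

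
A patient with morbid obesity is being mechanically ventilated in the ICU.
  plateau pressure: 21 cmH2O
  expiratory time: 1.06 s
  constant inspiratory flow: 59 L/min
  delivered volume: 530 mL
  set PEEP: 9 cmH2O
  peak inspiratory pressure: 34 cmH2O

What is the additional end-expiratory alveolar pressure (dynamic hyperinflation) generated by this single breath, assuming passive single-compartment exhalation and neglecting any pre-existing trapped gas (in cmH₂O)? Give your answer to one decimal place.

2.0

Flow: 59 L/min ÷ 60 = 0.9833 L/s.
R = (PIP − Pplat)/V̇ = (34 − 21) / 0.9833 = 13.0/0.9833 = 13.221 cmH2O·s/L.
C = Vt/(Pplat − PEEP) = 530.0 / (21 − 9) = 530.0/12.0 = 44.167 mL/cmH2O.
τ = R × C = 13.221 × 0.04417 L/cmH2O = 0.584 s.
Fraction remaining = e^(−Te/τ) = e^(−1.06/0.584) = 0.1628; trapped volume = 530.0 × 0.1628 = 86.284 mL.
Additional alveolar pressure from trapping ≈ V_trapped / C = 86.284 / 44.167 = 1.954 cmH2O.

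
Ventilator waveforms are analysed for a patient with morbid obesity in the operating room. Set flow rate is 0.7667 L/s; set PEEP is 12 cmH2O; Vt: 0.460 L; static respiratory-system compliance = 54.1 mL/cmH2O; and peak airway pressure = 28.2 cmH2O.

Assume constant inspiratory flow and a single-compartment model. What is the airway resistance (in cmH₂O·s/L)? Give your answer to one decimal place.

Equation of motion (constant flow): PIP = Vt/C + R·V̇ + PEEP.
R·V̇ = PIP − Vt/C − PEEP = 28.2 − 460/54.1 − 12 = 28.2 − 8.503 − 12 = 7.697 cmH2O.
R = 7.697 / 0.7667 = 10.039 cmH2O·s/L.

10.0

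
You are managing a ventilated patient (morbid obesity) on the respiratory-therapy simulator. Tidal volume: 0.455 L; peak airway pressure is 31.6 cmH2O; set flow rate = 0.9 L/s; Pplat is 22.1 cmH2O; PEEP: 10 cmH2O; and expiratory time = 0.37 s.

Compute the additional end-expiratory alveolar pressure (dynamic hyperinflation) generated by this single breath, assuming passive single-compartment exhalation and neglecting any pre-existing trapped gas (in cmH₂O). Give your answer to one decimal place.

R = (PIP − Pplat)/V̇ = (31.6 − 22.1) / 0.9 = 9.5/0.9 = 10.556 cmH2O·s/L.
C = Vt/(Pplat − PEEP) = 455.0 / (22.1 − 10) = 455.0/12.1 = 37.603 mL/cmH2O.
τ = R × C = 10.556 × 0.0376 L/cmH2O = 0.3969 s.
Fraction remaining = e^(−Te/τ) = e^(−0.37/0.3969) = 0.3937; trapped volume = 455.0 × 0.3937 = 179.13 mL.
Additional alveolar pressure from trapping ≈ V_trapped / C = 179.13 / 37.603 = 4.764 cmH2O.

4.8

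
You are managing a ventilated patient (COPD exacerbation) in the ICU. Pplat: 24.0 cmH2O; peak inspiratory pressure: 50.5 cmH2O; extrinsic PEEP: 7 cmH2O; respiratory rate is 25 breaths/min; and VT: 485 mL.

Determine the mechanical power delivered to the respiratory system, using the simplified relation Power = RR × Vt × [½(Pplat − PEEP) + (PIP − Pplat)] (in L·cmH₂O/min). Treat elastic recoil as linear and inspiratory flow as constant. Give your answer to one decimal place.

Per-breath work = Vt × [½(Pplat−PEEP) + (PIP−Pplat)] = 0.485 × [0.5×17.0 + 26.5] = 0.485 × 35.0 = 16.975 L·cmH2O.
Power = 25 × 16.975 = 424.38 L·cmH2O/min.

424.4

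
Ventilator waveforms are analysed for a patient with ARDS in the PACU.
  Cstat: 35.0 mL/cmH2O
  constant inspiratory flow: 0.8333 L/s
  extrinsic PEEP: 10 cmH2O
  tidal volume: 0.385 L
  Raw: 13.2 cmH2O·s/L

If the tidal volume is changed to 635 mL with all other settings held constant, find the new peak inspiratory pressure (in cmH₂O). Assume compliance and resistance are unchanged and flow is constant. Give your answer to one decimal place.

39.1

PIP = Vt/C + R·V̇ + PEEP (constant-flow equation of motion).
Only the elastic term changes: ΔPIP = ΔVt / C = (635 − 385) / 35.0 = 7.143 cmH2O.
Original PIP = 385/35.0 + 13.2×0.8333 + 10 = 32.0 cmH2O; new PIP = 32.0 + (7.143) = 39.143 cmH2O.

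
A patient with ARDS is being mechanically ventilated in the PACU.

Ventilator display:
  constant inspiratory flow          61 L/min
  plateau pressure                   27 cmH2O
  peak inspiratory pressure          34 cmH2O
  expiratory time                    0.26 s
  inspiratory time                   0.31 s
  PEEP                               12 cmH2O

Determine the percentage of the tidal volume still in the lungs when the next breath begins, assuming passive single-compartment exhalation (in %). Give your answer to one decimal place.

Flow: 61 L/min ÷ 60 = 1.0167 L/s.
Vt = flow × Ti = 1.0167 L/s × 0.31 s × 1000 mL/L = 315.18 mL.
R = (PIP − Pplat)/V̇ = (34 − 27) / 1.0167 = 7.0/1.0167 = 6.885 cmH2O·s/L.
C = Vt/(Pplat − PEEP) = 315.18 / (27 − 12) = 315.18/15.0 = 21.012 mL/cmH2O.
τ = R × C = 6.885 × 0.02101 L/cmH2O = 0.1447 s.
Fraction remaining at end-expiration = e^(−Te/τ) = e^(−0.26/0.1447) = 0.1658 → 16.58%.

16.6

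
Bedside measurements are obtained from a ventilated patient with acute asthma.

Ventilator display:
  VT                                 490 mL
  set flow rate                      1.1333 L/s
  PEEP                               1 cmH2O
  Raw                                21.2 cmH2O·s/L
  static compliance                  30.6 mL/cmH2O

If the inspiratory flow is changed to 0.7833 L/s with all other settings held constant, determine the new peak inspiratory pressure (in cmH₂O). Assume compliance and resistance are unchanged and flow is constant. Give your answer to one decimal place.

33.6

PIP = Vt/C + R·V̇ + PEEP (constant-flow equation of motion).
Only the resistive term changes: ΔPIP = R × ΔV̇ = 21.2 × (0.7833 − 1.1333) = 21.2 × -0.35 = -7.42 cmH2O.
Original PIP = 490/30.6 + 21.2×1.1333 + 1 = 41.039 cmH2O; new PIP = 41.039 + (-7.42) = 33.619 cmH2O.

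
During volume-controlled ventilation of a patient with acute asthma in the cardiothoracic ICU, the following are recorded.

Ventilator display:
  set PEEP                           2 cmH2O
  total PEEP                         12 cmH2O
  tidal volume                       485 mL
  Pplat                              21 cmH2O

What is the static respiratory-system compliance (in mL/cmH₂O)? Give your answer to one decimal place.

53.9

End-expiratory occlusion gives total PEEP = 12 cmH2O (intrinsic PEEP = 12 − 2 = 10). Use total PEEP for the elastic gradient.
Cstat = Vt / (Pplat − PEEPtotal) = 485 / (21 − 12) = 485 / 9.0 = 53.889 mL/cmH2O.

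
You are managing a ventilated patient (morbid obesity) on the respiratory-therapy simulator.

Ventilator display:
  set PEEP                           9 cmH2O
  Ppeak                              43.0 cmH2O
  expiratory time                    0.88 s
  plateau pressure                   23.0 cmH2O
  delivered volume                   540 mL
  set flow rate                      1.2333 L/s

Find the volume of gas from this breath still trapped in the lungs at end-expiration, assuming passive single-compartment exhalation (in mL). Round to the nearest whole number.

R = (PIP − Pplat)/V̇ = (43.0 − 23.0) / 1.2333 = 20.0/1.2333 = 16.217 cmH2O·s/L.
C = Vt/(Pplat − PEEP) = 540.0 / (23.0 − 9) = 540.0/14.0 = 38.571 mL/cmH2O.
τ = R × C = 16.217 × 0.03857 L/cmH2O = 0.6255 s.
Fraction remaining = e^(−Te/τ) = e^(−0.88/0.6255) = 0.2449.
Trapped volume = 540.0 × 0.2449 = 132.25 mL.

132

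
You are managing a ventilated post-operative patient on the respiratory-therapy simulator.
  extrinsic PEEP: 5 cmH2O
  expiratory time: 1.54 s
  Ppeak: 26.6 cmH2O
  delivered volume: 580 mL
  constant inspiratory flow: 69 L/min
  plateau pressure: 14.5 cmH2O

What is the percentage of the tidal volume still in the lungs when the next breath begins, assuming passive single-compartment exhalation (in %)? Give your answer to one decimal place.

Flow: 69 L/min ÷ 60 = 1.15 L/s.
R = (PIP − Pplat)/V̇ = (26.6 − 14.5) / 1.15 = 12.1/1.15 = 10.522 cmH2O·s/L.
C = Vt/(Pplat − PEEP) = 580.0 / (14.5 − 5) = 580.0/9.5 = 61.053 mL/cmH2O.
τ = R × C = 10.522 × 0.06105 L/cmH2O = 0.6424 s.
Fraction remaining at end-expiration = e^(−Te/τ) = e^(−1.54/0.6424) = 0.09097 → 9.097%.

9.1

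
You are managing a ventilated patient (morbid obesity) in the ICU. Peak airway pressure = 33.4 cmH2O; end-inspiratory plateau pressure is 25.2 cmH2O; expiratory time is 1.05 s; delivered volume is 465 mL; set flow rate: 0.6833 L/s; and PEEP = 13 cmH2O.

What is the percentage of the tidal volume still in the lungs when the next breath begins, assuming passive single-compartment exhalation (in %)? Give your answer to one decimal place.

R = (PIP − Pplat)/V̇ = (33.4 − 25.2) / 0.6833 = 8.2/0.6833 = 12.001 cmH2O·s/L.
C = Vt/(Pplat − PEEP) = 465.0 / (25.2 − 13) = 465.0/12.2 = 38.115 mL/cmH2O.
τ = R × C = 12.001 × 0.03812 L/cmH2O = 0.4575 s.
Fraction remaining at end-expiration = e^(−Te/τ) = e^(−1.05/0.4575) = 0.1008 → 10.08%.

10.1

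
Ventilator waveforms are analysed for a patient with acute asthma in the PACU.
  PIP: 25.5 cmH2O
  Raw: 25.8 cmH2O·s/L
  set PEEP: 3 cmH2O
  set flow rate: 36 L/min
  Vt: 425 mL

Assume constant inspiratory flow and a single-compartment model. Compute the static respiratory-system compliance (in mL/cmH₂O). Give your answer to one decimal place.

60.5

Flow: 36 L/min ÷ 60 = 0.6 L/s.
Equation of motion (constant flow): PIP = Vt/C + R·V̇ + PEEP.
Vt/C = PIP − R·V̇ − PEEP = 25.5 − 25.8×0.6 − 3 = 25.5 − 15.48 − 3 = 7.02 cmH2O.
C = Vt / 7.02 = 425 / 7.02 = 60.541 mL/cmH2O.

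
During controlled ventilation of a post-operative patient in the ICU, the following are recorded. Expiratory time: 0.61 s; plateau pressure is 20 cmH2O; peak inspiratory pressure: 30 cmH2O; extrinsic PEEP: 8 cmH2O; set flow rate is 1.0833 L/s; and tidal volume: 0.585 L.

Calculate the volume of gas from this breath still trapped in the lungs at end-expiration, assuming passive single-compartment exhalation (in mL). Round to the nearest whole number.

R = (PIP − Pplat)/V̇ = (30 − 20) / 1.0833 = 10.0/1.0833 = 9.231 cmH2O·s/L.
C = Vt/(Pplat − PEEP) = 585.0 / (20 − 8) = 585.0/12.0 = 48.75 mL/cmH2O.
τ = R × C = 9.231 × 0.04875 L/cmH2O = 0.45 s.
Fraction remaining = e^(−Te/τ) = e^(−0.61/0.45) = 0.2578.
Trapped volume = 585.0 × 0.2578 = 150.81 mL.

151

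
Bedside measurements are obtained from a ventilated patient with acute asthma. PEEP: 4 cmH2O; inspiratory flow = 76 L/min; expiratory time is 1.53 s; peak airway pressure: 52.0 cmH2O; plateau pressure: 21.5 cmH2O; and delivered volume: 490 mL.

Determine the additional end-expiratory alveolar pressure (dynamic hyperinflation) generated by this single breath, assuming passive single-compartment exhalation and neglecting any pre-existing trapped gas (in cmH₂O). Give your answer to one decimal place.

Flow: 76 L/min ÷ 60 = 1.2667 L/s.
R = (PIP − Pplat)/V̇ = (52.0 − 21.5) / 1.2667 = 30.5/1.2667 = 24.078 cmH2O·s/L.
C = Vt/(Pplat − PEEP) = 490.0 / (21.5 − 4) = 490.0/17.5 = 28.0 mL/cmH2O.
τ = R × C = 24.078 × 0.028 L/cmH2O = 0.6742 s.
Fraction remaining = e^(−Te/τ) = e^(−1.53/0.6742) = 0.1034; trapped volume = 490.0 × 0.1034 = 50.666 mL.
Additional alveolar pressure from trapping ≈ V_trapped / C = 50.666 / 28.0 = 1.81 cmH2O.

1.8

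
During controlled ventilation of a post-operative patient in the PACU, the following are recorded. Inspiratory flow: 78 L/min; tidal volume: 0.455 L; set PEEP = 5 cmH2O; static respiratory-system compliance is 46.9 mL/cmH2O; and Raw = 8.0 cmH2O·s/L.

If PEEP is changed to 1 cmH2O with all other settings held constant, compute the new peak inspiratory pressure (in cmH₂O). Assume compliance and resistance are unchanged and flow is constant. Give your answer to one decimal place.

Flow: 78 L/min ÷ 60 = 1.3 L/s.
PIP = Vt/C + R·V̇ + PEEP (constant-flow equation of motion).
Only the baseline term changes: ΔPIP = ΔPEEP = 1 − 5 = -4.0 cmH2O.
Original PIP = 455/46.9 + 8.0×1.3 + 5 = 25.101 cmH2O; new PIP = 25.101 + (-4.0) = 21.101 cmH2O.

21.1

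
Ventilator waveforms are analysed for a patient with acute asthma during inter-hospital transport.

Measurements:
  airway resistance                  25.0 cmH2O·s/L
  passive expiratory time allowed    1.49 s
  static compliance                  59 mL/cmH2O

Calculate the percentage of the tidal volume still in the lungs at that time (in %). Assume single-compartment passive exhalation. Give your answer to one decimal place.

36.4

τ = R × C = 25.0 × 59 mL/cmH2O = 25.0 × 0.059 L/cmH2O = 1.475 s.
Passive exhalation: V(t)/V₀ = e^(−t/τ) = e^(−1.49/1.475) = 0.3642.
Fraction remaining = 0.3642 → 36.42%.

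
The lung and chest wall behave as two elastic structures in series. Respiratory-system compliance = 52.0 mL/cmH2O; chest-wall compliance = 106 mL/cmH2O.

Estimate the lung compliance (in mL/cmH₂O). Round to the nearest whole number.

102

1/CL = 1/Crs − 1/Ccw.
1/CL = 1/52.0 − 1/106 = 0.009797.
CL = 102.07 mL/cmH2O.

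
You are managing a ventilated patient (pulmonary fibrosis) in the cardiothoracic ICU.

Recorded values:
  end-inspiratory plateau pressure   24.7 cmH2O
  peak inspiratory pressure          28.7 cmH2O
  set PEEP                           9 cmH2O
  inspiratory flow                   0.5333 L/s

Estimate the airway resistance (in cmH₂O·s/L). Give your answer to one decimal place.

7.5

Raw = (PIP − Pplat) / flow = (28.7 − 24.7) / 0.5333 = 4.0 / 0.5333 = 7.5 cmH2O·s/L.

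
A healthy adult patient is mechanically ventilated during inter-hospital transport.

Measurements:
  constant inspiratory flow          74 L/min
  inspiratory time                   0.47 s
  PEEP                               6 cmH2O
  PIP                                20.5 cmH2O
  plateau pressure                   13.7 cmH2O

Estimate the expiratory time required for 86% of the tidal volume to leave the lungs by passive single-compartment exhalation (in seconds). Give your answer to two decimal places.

Flow: 74 L/min ÷ 60 = 1.2333 L/s.
Vt = flow × Ti = 1.2333 L/s × 0.47 s × 1000 mL/L = 579.65 mL.
R = (PIP − Pplat)/V̇ = (20.5 − 13.7) / 1.2333 = 6.8/1.2333 = 5.514 cmH2O·s/L.
C = Vt/(Pplat − PEEP) = 579.65 / (13.7 − 6) = 579.65/7.7 = 75.279 mL/cmH2O.
τ = R × C = 5.514 × 0.07528 L/cmH2O = 0.4151 s.
t = −τ·ln(1 − 0.86) = −0.4151·ln(0.14) = 0.8161 s.

0.82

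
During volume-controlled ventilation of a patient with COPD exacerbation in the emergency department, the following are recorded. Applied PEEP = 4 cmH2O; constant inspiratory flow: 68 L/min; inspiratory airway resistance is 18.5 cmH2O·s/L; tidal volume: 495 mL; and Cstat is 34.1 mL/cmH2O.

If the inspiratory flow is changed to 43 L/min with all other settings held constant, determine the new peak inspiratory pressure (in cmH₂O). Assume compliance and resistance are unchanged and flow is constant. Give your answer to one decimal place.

Flow: 68 L/min ÷ 60 = 1.1333 L/s.
New flow: 43 L/min ÷ 60 = 0.7167 L/s.
PIP = Vt/C + R·V̇ + PEEP (constant-flow equation of motion).
Only the resistive term changes: ΔPIP = R × ΔV̇ = 18.5 × (0.7167 − 1.1333) = 18.5 × -0.4166 = -7.707 cmH2O.
Original PIP = 495/34.1 + 18.5×1.1333 + 4 = 39.482 cmH2O; new PIP = 39.482 + (-7.707) = 31.775 cmH2O.

31.8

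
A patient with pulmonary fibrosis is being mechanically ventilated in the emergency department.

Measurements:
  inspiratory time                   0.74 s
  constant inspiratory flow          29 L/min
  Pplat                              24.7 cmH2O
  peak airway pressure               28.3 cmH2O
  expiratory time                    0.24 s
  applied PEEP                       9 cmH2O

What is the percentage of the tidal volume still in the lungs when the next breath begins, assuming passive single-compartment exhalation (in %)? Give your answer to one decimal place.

24.3

Flow: 29 L/min ÷ 60 = 0.4833 L/s.
Vt = flow × Ti = 0.4833 L/s × 0.74 s × 1000 mL/L = 357.64 mL.
R = (PIP − Pplat)/V̇ = (28.3 − 24.7) / 0.4833 = 3.6/0.4833 = 7.449 cmH2O·s/L.
C = Vt/(Pplat − PEEP) = 357.64 / (24.7 − 9) = 357.64/15.7 = 22.78 mL/cmH2O.
τ = R × C = 7.449 × 0.02278 L/cmH2O = 0.1697 s.
Fraction remaining at end-expiration = e^(−Te/τ) = e^(−0.24/0.1697) = 0.2431 → 24.31%.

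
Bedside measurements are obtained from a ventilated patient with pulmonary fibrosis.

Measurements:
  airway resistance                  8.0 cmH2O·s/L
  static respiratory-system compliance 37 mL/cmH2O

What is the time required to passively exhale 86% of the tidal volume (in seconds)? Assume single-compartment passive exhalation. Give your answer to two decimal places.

τ = R × C = 8.0 × 37 mL/cmH2O = 8.0 × 0.037 L/cmH2O = 0.296 s.
Exhaled fraction f = 1 − e^(−t/τ) → t = −τ·ln(1 − f) = −0.296·ln(0.14) = 0.582 s.

0.58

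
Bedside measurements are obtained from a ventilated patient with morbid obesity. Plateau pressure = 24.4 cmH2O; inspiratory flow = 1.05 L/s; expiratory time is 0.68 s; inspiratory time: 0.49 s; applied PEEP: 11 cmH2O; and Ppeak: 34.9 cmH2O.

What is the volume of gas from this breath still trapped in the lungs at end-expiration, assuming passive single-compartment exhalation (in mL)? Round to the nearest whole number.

88

Vt = flow × Ti = 1.05 L/s × 0.49 s × 1000 mL/L = 514.5 mL.
R = (PIP − Pplat)/V̇ = (34.9 − 24.4) / 1.05 = 10.5/1.05 = 10.0 cmH2O·s/L.
C = Vt/(Pplat − PEEP) = 514.5 / (24.4 − 11) = 514.5/13.4 = 38.396 mL/cmH2O.
τ = R × C = 10.0 × 0.0384 L/cmH2O = 0.384 s.
Fraction remaining = e^(−Te/τ) = e^(−0.68/0.384) = 0.1702.
Trapped volume = 514.5 × 0.1702 = 87.568 mL.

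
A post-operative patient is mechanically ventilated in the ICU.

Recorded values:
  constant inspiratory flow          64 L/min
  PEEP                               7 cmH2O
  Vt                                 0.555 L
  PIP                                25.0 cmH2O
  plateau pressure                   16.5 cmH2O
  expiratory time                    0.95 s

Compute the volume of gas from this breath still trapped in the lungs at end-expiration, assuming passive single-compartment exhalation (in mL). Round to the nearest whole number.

72

Flow: 64 L/min ÷ 60 = 1.0667 L/s.
R = (PIP − Pplat)/V̇ = (25.0 − 16.5) / 1.0667 = 8.5/1.0667 = 7.969 cmH2O·s/L.
C = Vt/(Pplat − PEEP) = 555.0 / (16.5 − 7) = 555.0/9.5 = 58.421 mL/cmH2O.
τ = R × C = 7.969 × 0.05842 L/cmH2O = 0.4655 s.
Fraction remaining = e^(−Te/τ) = e^(−0.95/0.4655) = 0.1299.
Trapped volume = 555.0 × 0.1299 = 72.095 mL.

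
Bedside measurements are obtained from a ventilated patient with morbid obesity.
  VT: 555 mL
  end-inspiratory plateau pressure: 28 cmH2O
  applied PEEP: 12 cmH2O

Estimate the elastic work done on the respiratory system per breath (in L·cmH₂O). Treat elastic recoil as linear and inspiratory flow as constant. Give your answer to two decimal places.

Elastic work ≈ ½ × (Pplat − PEEP) × Vt = 0.5 × (28 − 12) × 0.555 L = 0.5 × 16.0 × 0.555 = 4.44 L·cmH2O.

4.44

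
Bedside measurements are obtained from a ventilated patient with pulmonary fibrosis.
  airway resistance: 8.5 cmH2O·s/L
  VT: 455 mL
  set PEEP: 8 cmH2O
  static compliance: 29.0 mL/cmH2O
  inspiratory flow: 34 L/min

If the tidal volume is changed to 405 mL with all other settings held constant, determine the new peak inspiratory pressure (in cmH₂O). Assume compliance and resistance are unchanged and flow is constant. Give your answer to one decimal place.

Flow: 34 L/min ÷ 60 = 0.5667 L/s.
PIP = Vt/C + R·V̇ + PEEP (constant-flow equation of motion).
Only the elastic term changes: ΔPIP = ΔVt / C = (405 − 455) / 29.0 = -1.724 cmH2O.
Original PIP = 455/29.0 + 8.5×0.5667 + 8 = 28.507 cmH2O; new PIP = 28.507 + (-1.724) = 26.783 cmH2O.

26.8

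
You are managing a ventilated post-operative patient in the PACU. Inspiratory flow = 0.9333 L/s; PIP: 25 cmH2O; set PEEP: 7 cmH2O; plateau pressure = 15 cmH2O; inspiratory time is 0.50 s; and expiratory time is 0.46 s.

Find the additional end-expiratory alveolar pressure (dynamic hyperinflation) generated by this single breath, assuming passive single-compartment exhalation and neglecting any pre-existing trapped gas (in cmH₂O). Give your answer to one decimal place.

3.8

Vt = flow × Ti = 0.9333 L/s × 0.50 s × 1000 mL/L = 466.65 mL.
R = (PIP − Pplat)/V̇ = (25 − 15) / 0.9333 = 10.0/0.9333 = 10.715 cmH2O·s/L.
C = Vt/(Pplat − PEEP) = 466.65 / (15 − 7) = 466.65/8.0 = 58.331 mL/cmH2O.
τ = R × C = 10.715 × 0.05833 L/cmH2O = 0.625 s.
Fraction remaining = e^(−Te/τ) = e^(−0.46/0.625) = 0.479; trapped volume = 466.65 × 0.479 = 223.53 mL.
Additional alveolar pressure from trapping ≈ V_trapped / C = 223.53 / 58.331 = 3.832 cmH2O.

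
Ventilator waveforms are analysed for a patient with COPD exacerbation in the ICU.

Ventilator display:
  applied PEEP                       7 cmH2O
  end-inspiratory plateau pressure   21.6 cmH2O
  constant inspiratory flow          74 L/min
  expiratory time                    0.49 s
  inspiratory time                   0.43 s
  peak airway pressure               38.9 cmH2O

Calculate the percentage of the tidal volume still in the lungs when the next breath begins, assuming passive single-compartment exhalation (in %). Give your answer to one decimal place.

Flow: 74 L/min ÷ 60 = 1.2333 L/s.
Vt = flow × Ti = 1.2333 L/s × 0.43 s × 1000 mL/L = 530.32 mL.
R = (PIP − Pplat)/V̇ = (38.9 − 21.6) / 1.2333 = 17.3/1.2333 = 14.027 cmH2O·s/L.
C = Vt/(Pplat − PEEP) = 530.32 / (21.6 − 7) = 530.32/14.6 = 36.323 mL/cmH2O.
τ = R × C = 14.027 × 0.03632 L/cmH2O = 0.5095 s.
Fraction remaining at end-expiration = e^(−Te/τ) = e^(−0.49/0.5095) = 0.3822 → 38.22%.

38.2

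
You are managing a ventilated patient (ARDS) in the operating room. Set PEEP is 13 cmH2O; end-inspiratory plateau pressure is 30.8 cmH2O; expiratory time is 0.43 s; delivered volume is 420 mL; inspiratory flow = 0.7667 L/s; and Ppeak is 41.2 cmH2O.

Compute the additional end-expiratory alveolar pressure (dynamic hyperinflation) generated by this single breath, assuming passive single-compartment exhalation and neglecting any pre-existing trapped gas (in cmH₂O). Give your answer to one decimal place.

R = (PIP − Pplat)/V̇ = (41.2 − 30.8) / 0.7667 = 10.4/0.7667 = 13.565 cmH2O·s/L.
C = Vt/(Pplat − PEEP) = 420.0 / (30.8 − 13) = 420.0/17.8 = 23.596 mL/cmH2O.
τ = R × C = 13.565 × 0.0236 L/cmH2O = 0.3201 s.
Fraction remaining = e^(−Te/τ) = e^(−0.43/0.3201) = 0.261; trapped volume = 420.0 × 0.261 = 109.62 mL.
Additional alveolar pressure from trapping ≈ V_trapped / C = 109.62 / 23.596 = 4.646 cmH2O.

4.6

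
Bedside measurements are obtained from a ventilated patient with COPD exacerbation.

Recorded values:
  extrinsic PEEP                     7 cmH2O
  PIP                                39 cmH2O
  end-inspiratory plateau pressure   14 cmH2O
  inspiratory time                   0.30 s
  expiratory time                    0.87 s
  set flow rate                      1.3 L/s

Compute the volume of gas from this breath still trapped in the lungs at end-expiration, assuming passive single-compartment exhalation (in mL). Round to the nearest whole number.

Vt = flow × Ti = 1.3 L/s × 0.30 s × 1000 mL/L = 390.0 mL.
R = (PIP − Pplat)/V̇ = (39 − 14) / 1.3 = 25.0/1.3 = 19.231 cmH2O·s/L.
C = Vt/(Pplat − PEEP) = 390.0 / (14 − 7) = 390.0/7.0 = 55.714 mL/cmH2O.
τ = R × C = 19.231 × 0.05571 L/cmH2O = 1.071 s.
Fraction remaining = e^(−Te/τ) = e^(−0.87/1.071) = 0.4438.
Trapped volume = 390.0 × 0.4438 = 173.08 mL.

173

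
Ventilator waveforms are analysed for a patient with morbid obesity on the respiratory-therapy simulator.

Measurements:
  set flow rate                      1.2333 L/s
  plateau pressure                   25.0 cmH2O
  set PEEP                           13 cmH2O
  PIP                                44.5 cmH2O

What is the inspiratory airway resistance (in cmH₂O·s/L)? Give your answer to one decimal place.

Raw = (PIP − Pplat) / flow = (44.5 − 25.0) / 1.2333 = 19.5 / 1.2333 = 15.811 cmH2O·s/L.

15.8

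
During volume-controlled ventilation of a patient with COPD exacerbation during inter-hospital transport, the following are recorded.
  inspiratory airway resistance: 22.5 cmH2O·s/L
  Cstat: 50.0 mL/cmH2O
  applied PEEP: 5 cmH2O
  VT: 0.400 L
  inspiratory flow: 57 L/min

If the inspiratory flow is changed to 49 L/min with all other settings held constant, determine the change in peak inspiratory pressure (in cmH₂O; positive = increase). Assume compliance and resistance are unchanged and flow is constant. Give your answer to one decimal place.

Flow: 57 L/min ÷ 60 = 0.95 L/s.
New flow: 49 L/min ÷ 60 = 0.8167 L/s.
PIP = Vt/C + R·V̇ + PEEP (constant-flow equation of motion).
Only the resistive term changes: ΔPIP = R × ΔV̇ = 22.5 × (0.8167 − 0.95) = 22.5 × -0.1333 = -2.999 cmH2O.

-3.0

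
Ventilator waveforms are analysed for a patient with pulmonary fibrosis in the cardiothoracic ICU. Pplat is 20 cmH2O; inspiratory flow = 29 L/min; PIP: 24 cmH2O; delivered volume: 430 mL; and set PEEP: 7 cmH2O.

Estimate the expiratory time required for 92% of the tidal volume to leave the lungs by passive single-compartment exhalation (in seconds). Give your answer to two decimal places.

0.69

Flow: 29 L/min ÷ 60 = 0.4833 L/s.
R = (PIP − Pplat)/V̇ = (24 − 20) / 0.4833 = 4.0/0.4833 = 8.276 cmH2O·s/L.
C = Vt/(Pplat − PEEP) = 430.0 / (20 − 7) = 430.0/13.0 = 33.077 mL/cmH2O.
τ = R × C = 8.276 × 0.03308 L/cmH2O = 0.2738 s.
t = −τ·ln(1 − 0.92) = −0.2738·ln(0.08) = 0.6915 s.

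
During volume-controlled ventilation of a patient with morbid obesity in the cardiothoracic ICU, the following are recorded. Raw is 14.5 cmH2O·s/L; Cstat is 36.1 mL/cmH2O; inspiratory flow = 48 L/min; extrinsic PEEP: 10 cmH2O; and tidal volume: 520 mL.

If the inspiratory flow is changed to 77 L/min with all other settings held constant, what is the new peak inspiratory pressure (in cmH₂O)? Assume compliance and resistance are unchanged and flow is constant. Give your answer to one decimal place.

43.0

Flow: 48 L/min ÷ 60 = 0.8 L/s.
New flow: 77 L/min ÷ 60 = 1.2833 L/s.
PIP = Vt/C + R·V̇ + PEEP (constant-flow equation of motion).
Only the resistive term changes: ΔPIP = R × ΔV̇ = 14.5 × (1.2833 − 0.8) = 14.5 × 0.4833 = 7.008 cmH2O.
Original PIP = 520/36.1 + 14.5×0.8 + 10 = 36.004 cmH2O; new PIP = 36.004 + (7.008) = 43.012 cmH2O.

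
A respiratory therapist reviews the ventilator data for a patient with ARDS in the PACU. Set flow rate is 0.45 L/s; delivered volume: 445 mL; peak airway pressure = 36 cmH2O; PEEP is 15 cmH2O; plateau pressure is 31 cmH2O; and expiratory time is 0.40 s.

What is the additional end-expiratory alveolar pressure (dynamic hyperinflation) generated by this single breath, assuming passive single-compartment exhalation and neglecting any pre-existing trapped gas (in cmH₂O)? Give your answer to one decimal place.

R = (PIP − Pplat)/V̇ = (36 − 31) / 0.45 = 5.0/0.45 = 11.111 cmH2O·s/L.
C = Vt/(Pplat − PEEP) = 445.0 / (31 − 15) = 445.0/16.0 = 27.813 mL/cmH2O.
τ = R × C = 11.111 × 0.02781 L/cmH2O = 0.309 s.
Fraction remaining = e^(−Te/τ) = e^(−0.40/0.309) = 0.274; trapped volume = 445.0 × 0.274 = 121.93 mL.
Additional alveolar pressure from trapping ≈ V_trapped / C = 121.93 / 27.813 = 4.384 cmH2O.

4.4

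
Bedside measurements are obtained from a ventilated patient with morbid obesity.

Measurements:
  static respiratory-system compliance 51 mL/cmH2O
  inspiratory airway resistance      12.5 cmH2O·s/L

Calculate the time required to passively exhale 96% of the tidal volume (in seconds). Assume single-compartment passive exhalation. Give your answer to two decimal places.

τ = R × C = 12.5 × 51 mL/cmH2O = 12.5 × 0.051 L/cmH2O = 0.6375 s.
Exhaled fraction f = 1 − e^(−t/τ) → t = −τ·ln(1 − f) = −0.6375·ln(0.04) = 2.052 s.

2.05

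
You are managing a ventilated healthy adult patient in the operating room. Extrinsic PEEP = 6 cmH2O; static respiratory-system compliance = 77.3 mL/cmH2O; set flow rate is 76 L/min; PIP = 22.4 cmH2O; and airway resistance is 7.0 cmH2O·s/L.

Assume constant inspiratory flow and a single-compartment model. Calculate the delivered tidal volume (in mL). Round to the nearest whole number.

Flow: 76 L/min ÷ 60 = 1.2667 L/s.
Equation of motion (constant flow): PIP = Vt/C + R·V̇ + PEEP.
Vt/C = PIP − R·V̇ − PEEP = 22.4 − 8.867 − 6 = 7.533 cmH2O.
Vt = C × 7.533 = 77.3 × 7.533 = 582.3 mL.

582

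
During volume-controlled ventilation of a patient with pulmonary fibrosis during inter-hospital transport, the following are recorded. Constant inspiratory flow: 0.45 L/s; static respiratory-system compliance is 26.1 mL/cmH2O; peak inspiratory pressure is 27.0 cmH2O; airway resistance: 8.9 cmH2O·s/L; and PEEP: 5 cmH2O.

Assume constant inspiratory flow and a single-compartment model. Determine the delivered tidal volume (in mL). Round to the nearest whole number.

Equation of motion (constant flow): PIP = Vt/C + R·V̇ + PEEP.
Vt/C = PIP − R·V̇ − PEEP = 27.0 − 4.005 − 5 = 17.995 cmH2O.
Vt = C × 17.995 = 26.1 × 17.995 = 469.67 mL.

470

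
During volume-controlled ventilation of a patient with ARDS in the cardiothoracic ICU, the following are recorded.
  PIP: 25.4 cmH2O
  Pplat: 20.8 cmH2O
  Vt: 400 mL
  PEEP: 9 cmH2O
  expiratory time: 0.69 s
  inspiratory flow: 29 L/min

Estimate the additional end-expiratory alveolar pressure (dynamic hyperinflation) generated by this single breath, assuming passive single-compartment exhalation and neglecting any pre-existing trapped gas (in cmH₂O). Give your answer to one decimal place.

1.4

Flow: 29 L/min ÷ 60 = 0.4833 L/s.
R = (PIP − Pplat)/V̇ = (25.4 − 20.8) / 0.4833 = 4.6/0.4833 = 9.518 cmH2O·s/L.
C = Vt/(Pplat − PEEP) = 400.0 / (20.8 − 9) = 400.0/11.8 = 33.898 mL/cmH2O.
τ = R × C = 9.518 × 0.0339 L/cmH2O = 0.3227 s.
Fraction remaining = e^(−Te/τ) = e^(−0.69/0.3227) = 0.1179; trapped volume = 400.0 × 0.1179 = 47.16 mL.
Additional alveolar pressure from trapping ≈ V_trapped / C = 47.16 / 33.898 = 1.391 cmH2O.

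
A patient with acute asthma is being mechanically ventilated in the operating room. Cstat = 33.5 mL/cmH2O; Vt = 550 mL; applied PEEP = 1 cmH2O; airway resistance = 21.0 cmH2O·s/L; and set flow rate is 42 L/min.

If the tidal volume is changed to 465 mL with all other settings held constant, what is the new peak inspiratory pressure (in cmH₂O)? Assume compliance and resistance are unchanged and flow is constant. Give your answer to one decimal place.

Flow: 42 L/min ÷ 60 = 0.7 L/s.
PIP = Vt/C + R·V̇ + PEEP (constant-flow equation of motion).
Only the elastic term changes: ΔPIP = ΔVt / C = (465 − 550) / 33.5 = -2.537 cmH2O.
Original PIP = 550/33.5 + 21.0×0.7 + 1 = 32.118 cmH2O; new PIP = 32.118 + (-2.537) = 29.581 cmH2O.

29.6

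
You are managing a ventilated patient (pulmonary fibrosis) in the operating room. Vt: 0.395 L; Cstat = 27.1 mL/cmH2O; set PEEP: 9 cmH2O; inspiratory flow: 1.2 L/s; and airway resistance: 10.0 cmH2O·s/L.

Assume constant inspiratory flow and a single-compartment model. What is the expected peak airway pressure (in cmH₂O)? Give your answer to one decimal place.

35.6

Equation of motion (constant flow): PIP = Vt/C + R·V̇ + PEEP.
PIP = 395/27.1 + 10.0×1.2 + 9 = 14.576 + 12.0 + 9 = 35.576 cmH2O.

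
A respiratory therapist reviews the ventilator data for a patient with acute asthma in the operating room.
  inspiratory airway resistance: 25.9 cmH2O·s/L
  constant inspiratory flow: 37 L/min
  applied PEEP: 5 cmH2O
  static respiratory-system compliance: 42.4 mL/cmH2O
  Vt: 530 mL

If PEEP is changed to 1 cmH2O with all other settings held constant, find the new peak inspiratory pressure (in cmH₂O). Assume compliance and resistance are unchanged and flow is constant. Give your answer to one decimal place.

Flow: 37 L/min ÷ 60 = 0.6167 L/s.
PIP = Vt/C + R·V̇ + PEEP (constant-flow equation of motion).
Only the baseline term changes: ΔPIP = ΔPEEP = 1 − 5 = -4.0 cmH2O.
Original PIP = 530/42.4 + 25.9×0.6167 + 5 = 33.473 cmH2O; new PIP = 33.473 + (-4.0) = 29.473 cmH2O.

29.5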